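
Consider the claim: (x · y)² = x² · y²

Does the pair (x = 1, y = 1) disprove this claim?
Substituting x = 1, y = 1:
LHS = (1 · 1)² = 1
RHS = 1² · 1² = 1

The sides agree, so this pair does not disprove the claim.

Answer: No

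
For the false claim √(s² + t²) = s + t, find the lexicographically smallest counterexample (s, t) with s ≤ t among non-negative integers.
At (0, 3): both sides equal 3, so it holds there.

Substituting (1, 1) into the claim:
LHS = √(1² + 1²) = √(2) ≈ 1.414
RHS = 1 + 1 = 2

Since LHS ≠ RHS, this pair disproves the claim, and no lexicographically smaller pair (s ≤ t, non-negative integers) does.

For instance (3, 7) is also a counterexample (LHS = √(58) ≈ 7.616, RHS = 10), but it's lexicographically larger.

Answer: (s, t) = (1, 1)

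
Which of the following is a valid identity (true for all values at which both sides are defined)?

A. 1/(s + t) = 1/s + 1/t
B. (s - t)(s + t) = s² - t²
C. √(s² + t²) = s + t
B

A: fails at (2, 2) — LHS = 1/4, RHS = 1.
B: holds — e.g. at (2, 4), both sides equal -12.
C: fails at (2, 3) — LHS = √(13) ≈ 3.606, RHS = 5.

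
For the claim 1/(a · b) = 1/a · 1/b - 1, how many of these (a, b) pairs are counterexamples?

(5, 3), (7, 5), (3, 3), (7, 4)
Testing each pair:
(5, 3): LHS = 1/15, RHS = -14/15 → counterexample
(7, 5): LHS = 1/35, RHS = -34/35 → counterexample
(3, 3): LHS = 1/9, RHS = -8/9 → counterexample
(7, 4): LHS = 1/28, RHS = -27/28 → counterexample

That makes 4 counterexamples.

Answer: 4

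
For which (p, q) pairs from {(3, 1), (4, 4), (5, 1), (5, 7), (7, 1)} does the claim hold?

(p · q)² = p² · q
Testing each pair:
(3, 1): LHS = 9, RHS = 9 → holds
(4, 4): LHS = 256, RHS = 64 → fails
(5, 1): LHS = 25, RHS = 25 → holds
(5, 7): LHS = 1225, RHS = 175 → fails
(7, 1): LHS = 49, RHS = 49 → holds

3 of 5 pairs satisfy the claim.

Answer: (3, 1), (5, 1), (7, 1)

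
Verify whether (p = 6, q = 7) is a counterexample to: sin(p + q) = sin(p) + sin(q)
Yes

Substituting p = 6, q = 7:
LHS = sin(6 + 7) = sin(13) ≈ 0.4202
RHS = sin(6) + sin(7) ≈ 0.3776

Since LHS ≠ RHS, this pair disproves the claim.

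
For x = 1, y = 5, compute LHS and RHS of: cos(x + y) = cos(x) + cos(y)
LHS = cos(1 + 5) = cos(6) ≈ 0.9602
RHS = cos(1) + cos(5) ≈ 0.824

LHS ≠ RHS (they differ by about 0.1362), so the equation does not hold here.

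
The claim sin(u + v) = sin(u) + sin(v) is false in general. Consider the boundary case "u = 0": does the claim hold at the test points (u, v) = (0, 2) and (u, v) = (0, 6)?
Yes, holds at both test points

At (0, 2): LHS = sin(2) ≈ 0.9093, RHS = sin(2) ≈ 0.9093 → equal
At (0, 6): LHS = sin(6) ≈ -0.2794, RHS = sin(6) ≈ -0.2794 → equal

So the claim does hold at both of these boundary points, even though it is not an identity.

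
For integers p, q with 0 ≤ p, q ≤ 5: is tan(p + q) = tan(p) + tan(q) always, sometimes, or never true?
It holds at (p, q) = (1, 0) (both sides equal tan(1) ≈ 1.557), but fails at (p, q) = (1, 1) (LHS = tan(2) ≈ -2.185, RHS = 2·tan(1) ≈ 3.115).

Answer: Sometimes true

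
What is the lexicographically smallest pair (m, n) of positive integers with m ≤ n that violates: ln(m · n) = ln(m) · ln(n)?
(m, n) = (1, 2)

At (1, 1): both sides equal 0, so it holds there.

Substituting (1, 2) into the claim:
LHS = ln(1 · 2) = ln(2) ≈ 0.6931
RHS = ln(1) · ln(2) = 0

Since LHS ≠ RHS, this pair disproves the claim, and no lexicographically smaller pair (m ≤ n, positive integers) does.

For instance (2, 7) is also a counterexample (LHS = ln(14) ≈ 2.639, RHS = ln(2)·ln(7) ≈ 1.349), but it's lexicographically larger.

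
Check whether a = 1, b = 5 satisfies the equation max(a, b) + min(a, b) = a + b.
Holds

Substituting a = 1, b = 5:

LHS = max(1, 5) + min(1, 5) = 6
RHS = 1 + 5 = 6

LHS = RHS, so the equation holds at this point.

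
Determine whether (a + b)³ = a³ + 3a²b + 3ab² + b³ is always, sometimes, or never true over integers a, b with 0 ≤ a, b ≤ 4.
Always true

The identity holds for every pair in the range. For instance at (a, b) = (1, 2): both sides equal 27.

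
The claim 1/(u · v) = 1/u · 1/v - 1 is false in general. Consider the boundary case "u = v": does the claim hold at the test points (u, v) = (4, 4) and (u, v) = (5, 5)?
No, fails at both test points

At (4, 4): LHS = 1/16 ≠ RHS = -15/16
At (5, 5): LHS = 1/25 ≠ RHS = -24/25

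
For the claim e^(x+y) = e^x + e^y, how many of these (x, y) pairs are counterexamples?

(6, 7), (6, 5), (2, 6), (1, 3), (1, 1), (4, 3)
Testing each pair:
(6, 7): LHS = e^13 ≈ 442413.4, RHS = e^6 + e^7 ≈ 1500 → counterexample
(6, 5): LHS = e^11 ≈ 59874.1, RHS = e^5 + e^6 ≈ 551.8 → counterexample
(2, 6): LHS = e^8 ≈ 2981, RHS = e^2 + e^6 ≈ 410.8 → counterexample
(1, 3): LHS = e^4 ≈ 54.6, RHS = e + e^3 ≈ 22.8 → counterexample
(1, 1): LHS = e^2 ≈ 7.389, RHS = 2·e ≈ 5.437 → counterexample
(4, 3): LHS = e^7 ≈ 1097, RHS = e^3 + e^4 ≈ 74.68 → counterexample

That makes 6 counterexamples.

Answer: 6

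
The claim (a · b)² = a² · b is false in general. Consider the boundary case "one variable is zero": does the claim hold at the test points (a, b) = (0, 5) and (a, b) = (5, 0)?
At (0, 5): LHS = 0, RHS = 0 → equal
At (5, 0): LHS = 0, RHS = 0 → equal

So the claim does hold at both of these boundary points, even though it is not an identity.

Answer: Yes, holds at both test points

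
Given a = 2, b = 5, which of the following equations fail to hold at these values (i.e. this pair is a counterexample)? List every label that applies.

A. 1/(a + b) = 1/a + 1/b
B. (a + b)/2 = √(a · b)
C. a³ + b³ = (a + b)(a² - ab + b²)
A, B

Evaluating each claim at the given values:
A. LHS = 1/7, RHS = 7/10 → fails here (LHS ≠ RHS)
B. LHS = 7/2, RHS = √(10) ≈ 3.162 → fails here (LHS ≠ RHS)
C. LHS = 133, RHS = 133 → holds here (LHS = RHS)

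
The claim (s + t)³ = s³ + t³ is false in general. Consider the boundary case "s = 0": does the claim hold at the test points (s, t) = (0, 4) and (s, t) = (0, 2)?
Yes, holds at both test points

At (0, 4): LHS = 64, RHS = 64 → equal
At (0, 2): LHS = 8, RHS = 8 → equal

So the claim does hold at both of these boundary points, even though it is not an identity.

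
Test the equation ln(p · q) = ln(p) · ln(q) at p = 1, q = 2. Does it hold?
Fails

Substituting p = 1, q = 2:

LHS = ln(1 · 2) = ln(2) ≈ 0.6931
RHS = ln(1) · ln(2) = 0

LHS ≠ RHS, so the equation does not hold at this point.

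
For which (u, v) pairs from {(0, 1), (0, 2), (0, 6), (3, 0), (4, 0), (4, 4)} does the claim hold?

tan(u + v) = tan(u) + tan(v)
Testing each pair:
(0, 1): LHS = tan(1) ≈ 1.557, RHS = tan(1) ≈ 1.557 → holds
(0, 2): LHS = tan(2) ≈ -2.185, RHS = tan(2) ≈ -2.185 → holds
(0, 6): LHS = tan(6) ≈ -0.291, RHS = tan(6) ≈ -0.291 → holds
(3, 0): LHS = tan(3) ≈ -0.1425, RHS = tan(3) ≈ -0.1425 → holds
(4, 0): LHS = tan(4) ≈ 1.158, RHS = tan(4) ≈ 1.158 → holds
(4, 4): LHS = tan(8) ≈ -6.8, RHS = 2·tan(4) ≈ 2.316 → fails

5 of 6 pairs satisfy the claim.

Answer: (0, 1), (0, 2), (0, 6), (3, 0), (4, 0)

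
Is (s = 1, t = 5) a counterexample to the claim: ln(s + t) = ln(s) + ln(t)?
Substituting s = 1, t = 5:
LHS = ln(1 + 5) = ln(6) ≈ 1.792
RHS = ln(1) + ln(5) = ln(5) ≈ 1.609

Since LHS ≠ RHS, this pair disproves the claim.

Answer: Yes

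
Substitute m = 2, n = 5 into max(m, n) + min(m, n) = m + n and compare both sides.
LHS = max(2, 5) + min(2, 5) = 7
RHS = 2 + 5 = 7

LHS = RHS: the two sides agree.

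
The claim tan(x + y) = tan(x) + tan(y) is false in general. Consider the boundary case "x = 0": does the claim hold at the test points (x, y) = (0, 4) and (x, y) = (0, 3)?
Yes, holds at both test points

At (0, 4): LHS = tan(4) ≈ 1.158, RHS = tan(4) ≈ 1.158 → equal
At (0, 3): LHS = tan(3) ≈ -0.1425, RHS = tan(3) ≈ -0.1425 → equal

So the claim does hold at both of these boundary points, even though it is not an identity.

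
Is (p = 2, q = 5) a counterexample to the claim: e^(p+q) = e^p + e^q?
Yes

Substituting p = 2, q = 5:
LHS = e^(2+5) = e^7 ≈ 1097
RHS = e^2 + e^5 ≈ 155.8

Since LHS ≠ RHS, this pair disproves the claim.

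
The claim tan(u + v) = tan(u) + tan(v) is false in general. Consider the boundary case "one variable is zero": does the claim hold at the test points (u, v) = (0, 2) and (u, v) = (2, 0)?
Yes, holds at both test points

At (0, 2): LHS = tan(2) ≈ -2.185, RHS = tan(2) ≈ -2.185 → equal
At (2, 0): LHS = tan(2) ≈ -2.185, RHS = tan(2) ≈ -2.185 → equal

So the claim does hold at both of these boundary points, even though it is not an identity.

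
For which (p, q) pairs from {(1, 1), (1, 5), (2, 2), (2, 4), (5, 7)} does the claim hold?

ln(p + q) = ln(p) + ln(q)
Testing each pair:
(1, 1): LHS = ln(2) ≈ 0.6931, RHS = 0 → fails
(1, 5): LHS = ln(6) ≈ 1.792, RHS = ln(5) ≈ 1.609 → fails
(2, 2): LHS = ln(4) ≈ 1.386, RHS = 2·ln(2) ≈ 1.386 → holds
(2, 4): LHS = ln(6) ≈ 1.792, RHS = ln(2) + ln(4) ≈ 2.079 → fails
(5, 7): LHS = ln(12) ≈ 2.485, RHS = ln(5) + ln(7) ≈ 3.555 → fails

1 of 5 pairs satisfies the claim.

Answer: (2, 2)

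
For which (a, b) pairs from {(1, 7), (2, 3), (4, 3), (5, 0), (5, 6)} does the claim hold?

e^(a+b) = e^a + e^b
None

Testing each pair:
(1, 7): LHS = e^8 ≈ 2981, RHS = e + e^7 ≈ 1099 → fails
(2, 3): LHS = e^5 ≈ 148.4, RHS = e^2 + e^3 ≈ 27.47 → fails
(4, 3): LHS = e^7 ≈ 1097, RHS = e^3 + e^4 ≈ 74.68 → fails
(5, 0): LHS = e^5 ≈ 148.4, RHS = 1 + e^5 ≈ 149.4 → fails
(5, 6): LHS = e^11 ≈ 59874.1, RHS = e^5 + e^6 ≈ 551.8 → fails

No pair satisfies the claim.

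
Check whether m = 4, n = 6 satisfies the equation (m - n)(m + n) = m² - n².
Holds

Substituting m = 4, n = 6:

LHS = (4 - 6)(4 + 6) = -20
RHS = 4² - 6² = -20

LHS = RHS, so the equation holds at this point.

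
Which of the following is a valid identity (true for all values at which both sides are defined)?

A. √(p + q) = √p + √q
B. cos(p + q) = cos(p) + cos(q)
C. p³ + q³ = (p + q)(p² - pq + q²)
A: fails at (4, 5) — LHS = 3, RHS = 2 + √(5) ≈ 4.236.
B: fails at (1, 3) — LHS = cos(4) ≈ -0.6536, RHS = cos(3) + cos(1) ≈ -0.4497.
C: holds — e.g. at (2, 3), both sides equal 35.

Answer: C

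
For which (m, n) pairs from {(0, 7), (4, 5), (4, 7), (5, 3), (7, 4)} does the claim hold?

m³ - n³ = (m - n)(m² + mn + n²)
All pairs

Testing each pair:
(0, 7): LHS = -343, RHS = -343 → holds
(4, 5): LHS = -61, RHS = -61 → holds
(4, 7): LHS = -279, RHS = -279 → holds
(5, 3): LHS = 98, RHS = 98 → holds
(7, 4): LHS = 279, RHS = 279 → holds

Every pair satisfies the claim.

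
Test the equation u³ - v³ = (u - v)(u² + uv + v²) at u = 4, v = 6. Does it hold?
Holds

Substituting u = 4, v = 6:

LHS = 4³ - 6³ = -152
RHS = (4 - 6)(4² + 4·6 + 6²) = -152

LHS = RHS, so the equation holds at this point.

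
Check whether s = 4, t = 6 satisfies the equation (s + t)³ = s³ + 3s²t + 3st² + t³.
Substituting s = 4, t = 6:

LHS = (4 + 6)³ = 1000
RHS = 4³ + 3·4²·6 + 3·4·6² + 6³ = 1000

LHS = RHS, so the equation holds at this point.

Answer: Holds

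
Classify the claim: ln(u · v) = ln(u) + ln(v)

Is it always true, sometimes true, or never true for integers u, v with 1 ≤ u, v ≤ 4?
Always true

The identity holds for every pair in the range. For instance at (u, v) = (3, 2): both sides equal ln(6) ≈ 1.792.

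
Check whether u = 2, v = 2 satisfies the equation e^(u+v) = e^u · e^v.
Substituting u = 2, v = 2:

LHS = e^(2+2) = e^4 ≈ 54.6
RHS = e^2 · e^2 = e^4 ≈ 54.6

LHS = RHS, so the equation holds at this point.

Answer: Holds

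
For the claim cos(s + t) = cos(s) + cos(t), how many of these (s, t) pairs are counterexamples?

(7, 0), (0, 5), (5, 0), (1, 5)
Testing each pair:
(7, 0): LHS = cos(7) ≈ 0.7539, RHS = cos(7) + 1 ≈ 1.754 → counterexample
(0, 5): LHS = cos(5) ≈ 0.2837, RHS = cos(5) + 1 ≈ 1.284 → counterexample
(5, 0): LHS = cos(5) ≈ 0.2837, RHS = cos(5) + 1 ≈ 1.284 → counterexample
(1, 5): LHS = cos(6) ≈ 0.9602, RHS = cos(5) + cos(1) ≈ 0.824 → counterexample

That makes 4 counterexamples.

Answer: 4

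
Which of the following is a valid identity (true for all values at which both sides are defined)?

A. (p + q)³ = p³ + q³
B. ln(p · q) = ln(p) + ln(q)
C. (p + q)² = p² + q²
A: fails at (1, 4) — LHS = 125, RHS = 65.
B: holds — e.g. at (2, 3), both sides equal ln(6) ≈ 1.792.
C: fails at (5, 5) — LHS = 100, RHS = 50.

Answer: B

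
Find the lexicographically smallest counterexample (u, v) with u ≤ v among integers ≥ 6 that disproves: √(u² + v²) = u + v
(u, v) = (6, 6)

Substituting (6, 6) into the claim:
LHS = √(6² + 6²) = 6·√(2) ≈ 8.485
RHS = 6 + 6 = 12

Since LHS ≠ RHS, this pair disproves the claim, and no lexicographically smaller pair (u ≤ v, integers ≥ 6) does.

For instance (11, 12) is also a counterexample (LHS = √(265) ≈ 16.28, RHS = 23), but it's lexicographically larger.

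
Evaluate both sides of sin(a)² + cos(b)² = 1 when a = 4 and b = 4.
LHS = sin(4)² + cos(4)² = 1
RHS = 1

LHS = RHS: the two sides agree.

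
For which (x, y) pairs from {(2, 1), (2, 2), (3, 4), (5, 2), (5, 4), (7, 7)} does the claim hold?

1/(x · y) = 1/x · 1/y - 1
None

Testing each pair:
(2, 1): LHS = 1/2, RHS = -1/2 → fails
(2, 2): LHS = 1/4, RHS = -3/4 → fails
(3, 4): LHS = 1/12, RHS = -11/12 → fails
(5, 2): LHS = 1/10, RHS = -9/10 → fails
(5, 4): LHS = 1/20, RHS = -19/20 → fails
(7, 7): LHS = 1/49, RHS = -48/49 → fails

No pair satisfies the claim.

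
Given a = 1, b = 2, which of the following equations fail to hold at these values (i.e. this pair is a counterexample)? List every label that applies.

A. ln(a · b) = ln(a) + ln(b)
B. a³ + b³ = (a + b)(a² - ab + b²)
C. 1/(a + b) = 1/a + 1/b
C

Evaluating each claim at the given values:
A. LHS = ln(2) ≈ 0.6931, RHS = ln(2) ≈ 0.6931 → holds here (LHS = RHS)
B. LHS = 9, RHS = 9 → holds here (LHS = RHS)
C. LHS = 1/3, RHS = 3/2 → fails here (LHS ≠ RHS)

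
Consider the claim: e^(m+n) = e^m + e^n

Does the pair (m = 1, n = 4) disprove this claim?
Substituting m = 1, n = 4:
LHS = e^(1+4) = e^5 ≈ 148.4
RHS = e^1 + e^4 = e + e^4 ≈ 57.32

Since LHS ≠ RHS, this pair disproves the claim.

Answer: Yes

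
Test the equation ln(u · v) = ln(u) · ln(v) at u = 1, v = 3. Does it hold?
Substituting u = 1, v = 3:

LHS = ln(1 · 3) = ln(3) ≈ 1.099
RHS = ln(1) · ln(3) = 0

LHS ≠ RHS, so the equation does not hold at this point.

Answer: Fails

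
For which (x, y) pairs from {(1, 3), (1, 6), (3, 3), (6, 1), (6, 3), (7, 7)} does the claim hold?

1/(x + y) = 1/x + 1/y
Testing each pair:
(1, 3): LHS = 1/4, RHS = 4/3 → fails
(1, 6): LHS = 1/7, RHS = 7/6 → fails
(3, 3): LHS = 1/6, RHS = 2/3 → fails
(6, 1): LHS = 1/7, RHS = 7/6 → fails
(6, 3): LHS = 1/9, RHS = 1/2 → fails
(7, 7): LHS = 1/14, RHS = 2/7 → fails

No pair satisfies the claim.

Answer: None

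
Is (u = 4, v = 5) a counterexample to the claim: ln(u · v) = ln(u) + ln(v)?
Substituting u = 4, v = 5:
LHS = ln(4 · 5) = ln(20) ≈ 2.996
RHS = ln(4) + ln(5) ≈ 2.996

The sides agree, so this pair does not disprove the claim.

Answer: No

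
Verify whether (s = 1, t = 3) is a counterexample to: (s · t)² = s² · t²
No

Substituting s = 1, t = 3:
LHS = (1 · 3)² = 9
RHS = 1² · 3² = 9

The sides agree, so this pair does not disprove the claim.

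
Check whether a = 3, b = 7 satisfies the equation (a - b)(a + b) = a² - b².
Substituting a = 3, b = 7:

LHS = (3 - 7)(3 + 7) = -40
RHS = 3² - 7² = -40

LHS = RHS, so the equation holds at this point.

Answer: Holds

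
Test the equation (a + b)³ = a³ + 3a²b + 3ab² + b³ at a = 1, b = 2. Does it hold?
Holds

Substituting a = 1, b = 2:

LHS = (1 + 2)³ = 27
RHS = 1³ + 3·1²·2 + 3·1·2² + 2³ = 27

LHS = RHS, so the equation holds at this point.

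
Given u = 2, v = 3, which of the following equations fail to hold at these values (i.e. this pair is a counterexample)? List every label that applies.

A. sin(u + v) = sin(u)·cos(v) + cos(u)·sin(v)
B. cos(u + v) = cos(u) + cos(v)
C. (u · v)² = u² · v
Evaluating each claim at the given values:
A. LHS = sin(5) ≈ -0.9589, RHS = sin(2)·cos(3) + sin(3)·cos(2) ≈ -0.9589 → holds here (LHS = RHS)
B. LHS = cos(5) ≈ 0.2837, RHS = cos(3) + cos(2) ≈ -1.406 → fails here (LHS ≠ RHS)
C. LHS = 36, RHS = 12 → fails here (LHS ≠ RHS)

Answer: B, C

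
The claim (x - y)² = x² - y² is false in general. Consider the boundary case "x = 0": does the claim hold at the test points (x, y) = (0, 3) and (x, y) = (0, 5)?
At (0, 3): LHS = 9 ≠ RHS = -9
At (0, 5): LHS = 25 ≠ RHS = -25

Answer: No, fails at both test points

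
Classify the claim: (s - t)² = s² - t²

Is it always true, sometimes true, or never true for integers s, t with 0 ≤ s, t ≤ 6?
Sometimes true

It holds at (s, t) = (4, 0) (both sides equal 16), but fails at (s, t) = (3, 2) (LHS = 1, RHS = 5).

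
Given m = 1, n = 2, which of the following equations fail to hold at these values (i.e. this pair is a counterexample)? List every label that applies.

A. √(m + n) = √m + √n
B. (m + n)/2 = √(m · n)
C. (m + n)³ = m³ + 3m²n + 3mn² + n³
A, B

Evaluating each claim at the given values:
A. LHS = √(3) ≈ 1.732, RHS = 1 + √(2) ≈ 2.414 → fails here (LHS ≠ RHS)
B. LHS = 3/2, RHS = √(2) ≈ 1.414 → fails here (LHS ≠ RHS)
C. LHS = 27, RHS = 27 → holds here (LHS = RHS)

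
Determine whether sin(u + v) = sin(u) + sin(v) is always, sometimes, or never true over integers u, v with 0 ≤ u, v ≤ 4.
It holds at (u, v) = (0, 4) (both sides equal sin(4) ≈ -0.7568), but fails at (u, v) = (4, 4) (LHS = sin(8) ≈ 0.9894, RHS = 2·sin(4) ≈ -1.514).

Answer: Sometimes true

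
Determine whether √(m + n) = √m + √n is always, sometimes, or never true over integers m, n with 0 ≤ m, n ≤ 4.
Sometimes true

It holds at (m, n) = (0, 4) (both sides equal 2), but fails at (m, n) = (2, 2) (LHS = 2, RHS = 2·√(2) ≈ 2.828).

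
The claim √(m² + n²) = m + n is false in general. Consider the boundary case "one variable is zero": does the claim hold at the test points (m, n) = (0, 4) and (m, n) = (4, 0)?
Yes, holds at both test points

At (0, 4): LHS = 4, RHS = 4 → equal
At (4, 0): LHS = 4, RHS = 4 → equal

So the claim does hold at both of these boundary points, even though it is not an identity.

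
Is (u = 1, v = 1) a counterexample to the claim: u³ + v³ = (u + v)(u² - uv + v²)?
No

Substituting u = 1, v = 1:
LHS = 1³ + 1³ = 2
RHS = (1 + 1)(1² - 1·1 + 1²) = 2

The sides agree, so this pair does not disprove the claim.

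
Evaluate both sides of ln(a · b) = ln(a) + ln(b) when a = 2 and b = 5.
LHS = ln(2 · 5) = ln(10) ≈ 2.303
RHS = ln(2) + ln(5) ≈ 2.303

LHS = RHS: the two sides agree.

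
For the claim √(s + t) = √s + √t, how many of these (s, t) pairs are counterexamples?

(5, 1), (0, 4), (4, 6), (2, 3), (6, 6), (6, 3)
Testing each pair:
(5, 1): LHS = √(6) ≈ 2.449, RHS = 1 + √(5) ≈ 3.236 → counterexample
(0, 4): LHS = 2, RHS = 2 → satisfies claim
(4, 6): LHS = √(10) ≈ 3.162, RHS = 2 + √(6) ≈ 4.449 → counterexample
(2, 3): LHS = √(5) ≈ 2.236, RHS = √(2) + √(3) ≈ 3.146 → counterexample
(6, 6): LHS = 2·√(3) ≈ 3.464, RHS = 2·√(6) ≈ 4.899 → counterexample
(6, 3): LHS = 3, RHS = √(3) + √(6) ≈ 4.182 → counterexample

That makes 5 counterexamples.

Answer: 5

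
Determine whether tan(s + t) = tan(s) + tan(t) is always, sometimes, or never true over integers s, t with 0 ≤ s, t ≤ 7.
It holds at (s, t) = (4, 0) (both sides equal tan(4) ≈ 1.158), but fails at (s, t) = (5, 5) (LHS = tan(10) ≈ 0.6484, RHS = 2·tan(5) ≈ -6.761).

Answer: Sometimes true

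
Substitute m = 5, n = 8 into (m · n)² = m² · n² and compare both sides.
LHS = (5 · 8)² = 1600
RHS = 5² · 8² = 1600

LHS = RHS: the two sides agree.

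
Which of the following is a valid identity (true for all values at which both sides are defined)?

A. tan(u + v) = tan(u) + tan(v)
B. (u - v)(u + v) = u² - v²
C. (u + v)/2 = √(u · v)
B

A: fails at (1, 1) — LHS = tan(2) ≈ -2.185, RHS = 2·tan(1) ≈ 3.115.
B: holds — e.g. at (1, 1), both sides equal 0.
C: fails at (3, 4) — LHS = 7/2, RHS = 2·√(3) ≈ 3.464.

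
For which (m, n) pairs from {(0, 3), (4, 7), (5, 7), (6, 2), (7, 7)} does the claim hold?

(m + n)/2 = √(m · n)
Testing each pair:
(0, 3): LHS = 3/2, RHS = 0 → fails
(4, 7): LHS = 11/2, RHS = 2·√(7) ≈ 5.292 → fails
(5, 7): LHS = 6, RHS = √(35) ≈ 5.916 → fails
(6, 2): LHS = 4, RHS = 2·√(3) ≈ 3.464 → fails
(7, 7): LHS = 7, RHS = 7 → holds

1 of 5 pairs satisfies the claim.

Answer: (7, 7)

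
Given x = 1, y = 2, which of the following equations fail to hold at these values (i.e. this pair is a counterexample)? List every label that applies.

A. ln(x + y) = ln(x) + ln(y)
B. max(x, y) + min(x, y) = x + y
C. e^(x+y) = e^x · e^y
A

Evaluating each claim at the given values:
A. LHS = ln(3) ≈ 1.099, RHS = ln(2) ≈ 0.6931 → fails here (LHS ≠ RHS)
B. LHS = 3, RHS = 3 → holds here (LHS = RHS)
C. LHS = e^3 ≈ 20.09, RHS = e^3 ≈ 20.09 → holds here (LHS = RHS)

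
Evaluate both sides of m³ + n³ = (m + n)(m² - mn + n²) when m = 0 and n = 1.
LHS = 0³ + 1³ = 1
RHS = (0 + 1)(0² - 0·1 + 1²) = 1

LHS = RHS: the two sides agree.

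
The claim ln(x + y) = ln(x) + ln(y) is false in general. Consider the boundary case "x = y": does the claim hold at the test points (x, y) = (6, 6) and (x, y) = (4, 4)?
At (6, 6): LHS = ln(12) ≈ 2.485 ≠ RHS = 2·ln(6) ≈ 3.584
At (4, 4): LHS = ln(8) ≈ 2.079 ≠ RHS = 2·ln(4) ≈ 2.773

Answer: No, fails at both test points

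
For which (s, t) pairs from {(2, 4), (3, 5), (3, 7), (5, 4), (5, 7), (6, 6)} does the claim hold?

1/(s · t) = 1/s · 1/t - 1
Testing each pair:
(2, 4): LHS = 1/8, RHS = -7/8 → fails
(3, 5): LHS = 1/15, RHS = -14/15 → fails
(3, 7): LHS = 1/21, RHS = -20/21 → fails
(5, 4): LHS = 1/20, RHS = -19/20 → fails
(5, 7): LHS = 1/35, RHS = -34/35 → fails
(6, 6): LHS = 1/36, RHS = -35/36 → fails

No pair satisfies the claim.

Answer: None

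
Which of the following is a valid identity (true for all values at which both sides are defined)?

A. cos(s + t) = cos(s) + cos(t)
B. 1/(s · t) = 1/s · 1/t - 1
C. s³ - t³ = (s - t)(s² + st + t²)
C

A: fails at (5, 8) — LHS = cos(13) ≈ 0.9074, RHS = cos(8) + cos(5) ≈ 0.1382.
B: fails at (2, 5) — LHS = 1/10, RHS = -9/10.
C: holds — e.g. at (3, 3), both sides equal 0.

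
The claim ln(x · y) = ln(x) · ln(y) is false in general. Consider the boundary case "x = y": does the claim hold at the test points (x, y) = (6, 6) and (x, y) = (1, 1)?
At (6, 6): LHS = ln(36) ≈ 3.584 ≠ RHS = ln(6)² ≈ 3.21
At (1, 1): LHS = 0, RHS = 0 → equal

Answer: Only at (1, 1)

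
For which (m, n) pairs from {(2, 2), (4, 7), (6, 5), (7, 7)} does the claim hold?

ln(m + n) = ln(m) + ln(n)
Testing each pair:
(2, 2): LHS = ln(4) ≈ 1.386, RHS = 2·ln(2) ≈ 1.386 → holds
(4, 7): LHS = ln(11) ≈ 2.398, RHS = ln(4) + ln(7) ≈ 3.332 → fails
(6, 5): LHS = ln(11) ≈ 2.398, RHS = ln(5) + ln(6) ≈ 3.401 → fails
(7, 7): LHS = ln(14) ≈ 2.639, RHS = 2·ln(7) ≈ 3.892 → fails

1 of 4 pairs satisfies the claim.

Answer: (2, 2)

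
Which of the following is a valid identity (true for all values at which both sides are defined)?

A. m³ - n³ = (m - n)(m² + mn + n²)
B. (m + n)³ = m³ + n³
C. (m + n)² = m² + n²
A: holds — e.g. at (0, 1), both sides equal -1.
B: fails at (2, 4) — LHS = 216, RHS = 72.
C: fails at (1, 3) — LHS = 16, RHS = 10.

Answer: A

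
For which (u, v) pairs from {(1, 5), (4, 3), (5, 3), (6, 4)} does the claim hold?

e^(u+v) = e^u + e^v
None

Testing each pair:
(1, 5): LHS = e^6 ≈ 403.4, RHS = e + e^5 ≈ 151.1 → fails
(4, 3): LHS = e^7 ≈ 1097, RHS = e^3 + e^4 ≈ 74.68 → fails
(5, 3): LHS = e^8 ≈ 2981, RHS = e^3 + e^5 ≈ 168.5 → fails
(6, 4): LHS = e^10 ≈ 22026.5, RHS = e^4 + e^6 ≈ 458 → fails

No pair satisfies the claim.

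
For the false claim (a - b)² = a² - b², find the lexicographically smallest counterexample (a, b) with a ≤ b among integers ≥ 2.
Substituting (2, 3) into the claim:
LHS = (2 - 3)² = 1
RHS = 2² - 3² = -5

Since LHS ≠ RHS, this pair disproves the claim, and no lexicographically smaller pair (a ≤ b, integers ≥ 2) does.

For instance (5, 8) is also a counterexample (LHS = 9, RHS = -39), but it's lexicographically larger.

Answer: (a, b) = (2, 3)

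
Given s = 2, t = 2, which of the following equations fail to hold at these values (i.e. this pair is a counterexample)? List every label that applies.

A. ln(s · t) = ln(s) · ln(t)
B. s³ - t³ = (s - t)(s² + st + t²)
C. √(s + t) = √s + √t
Evaluating each claim at the given values:
A. LHS = ln(4) ≈ 1.386, RHS = ln(2)² ≈ 0.4805 → fails here (LHS ≠ RHS)
B. LHS = 0, RHS = 0 → holds here (LHS = RHS)
C. LHS = 2, RHS = 2·√(2) ≈ 2.828 → fails here (LHS ≠ RHS)

Answer: A, C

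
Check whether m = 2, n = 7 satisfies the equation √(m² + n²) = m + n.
Fails

Substituting m = 2, n = 7:

LHS = √(2² + 7²) = √(53) ≈ 7.28
RHS = 2 + 7 = 9

LHS ≠ RHS, so the equation does not hold at this point.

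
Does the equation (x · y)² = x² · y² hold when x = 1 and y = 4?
Substituting x = 1, y = 4:

LHS = (1 · 4)² = 16
RHS = 1² · 4² = 16

LHS = RHS, so the equation holds at this point.

Answer: Holds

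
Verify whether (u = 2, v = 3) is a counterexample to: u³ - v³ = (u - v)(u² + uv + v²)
Substituting u = 2, v = 3:
LHS = 2³ - 3³ = -19
RHS = (2 - 3)(2² + 2·3 + 3²) = -19

The sides agree, so this pair does not disprove the claim.

Answer: No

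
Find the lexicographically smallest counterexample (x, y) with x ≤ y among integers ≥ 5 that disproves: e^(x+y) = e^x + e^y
(x, y) = (5, 5)

Substituting (5, 5) into the claim:
LHS = e^(5+5) = e^10 ≈ 22026.5
RHS = e^5 + e^5 = 2·e^5 ≈ 296.8

Since LHS ≠ RHS, this pair disproves the claim, and no lexicographically smaller pair (x ≤ y, integers ≥ 5) does.

For instance (9, 12) is also a counterexample (LHS = e^21 ≈ 1318815734.5, RHS = e^9 + e^12 ≈ 170857.9), but it's lexicographically larger.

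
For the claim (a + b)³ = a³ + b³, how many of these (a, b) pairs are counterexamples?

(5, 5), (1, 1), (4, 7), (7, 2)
Testing each pair:
(5, 5): LHS = 1000, RHS = 250 → counterexample
(1, 1): LHS = 8, RHS = 2 → counterexample
(4, 7): LHS = 1331, RHS = 407 → counterexample
(7, 2): LHS = 729, RHS = 351 → counterexample

That makes 4 counterexamples.

Answer: 4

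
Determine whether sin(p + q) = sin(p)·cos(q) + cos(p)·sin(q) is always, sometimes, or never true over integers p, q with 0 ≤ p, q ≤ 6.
Always true

The identity holds for every pair in the range. For instance at (p, q) = (1, 6): both sides equal sin(7) ≈ 0.657.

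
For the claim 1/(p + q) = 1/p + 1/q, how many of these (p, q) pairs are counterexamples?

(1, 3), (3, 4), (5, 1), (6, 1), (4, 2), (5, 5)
Testing each pair:
(1, 3): LHS = 1/4, RHS = 4/3 → counterexample
(3, 4): LHS = 1/7, RHS = 7/12 → counterexample
(5, 1): LHS = 1/6, RHS = 6/5 → counterexample
(6, 1): LHS = 1/7, RHS = 7/6 → counterexample
(4, 2): LHS = 1/6, RHS = 3/4 → counterexample
(5, 5): LHS = 1/10, RHS = 2/5 → counterexample

That makes 6 counterexamples.

Answer: 6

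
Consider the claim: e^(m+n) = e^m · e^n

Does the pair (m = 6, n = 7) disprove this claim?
Substituting m = 6, n = 7:
LHS = e^(6+7) = e^13 ≈ 442413.4
RHS = e^6 · e^7 = e^13 ≈ 442413.4

The sides agree, so this pair does not disprove the claim.

Answer: No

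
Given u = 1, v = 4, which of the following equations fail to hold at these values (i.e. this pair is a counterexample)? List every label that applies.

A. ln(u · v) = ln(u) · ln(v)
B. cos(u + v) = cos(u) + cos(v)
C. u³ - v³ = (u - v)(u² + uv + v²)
Evaluating each claim at the given values:
A. LHS = ln(4) ≈ 1.386, RHS = 0 → fails here (LHS ≠ RHS)
B. LHS = cos(5) ≈ 0.2837, RHS = cos(4) + cos(1) ≈ -0.1133 → fails here (LHS ≠ RHS)
C. LHS = -63, RHS = -63 → holds here (LHS = RHS)

Answer: A, B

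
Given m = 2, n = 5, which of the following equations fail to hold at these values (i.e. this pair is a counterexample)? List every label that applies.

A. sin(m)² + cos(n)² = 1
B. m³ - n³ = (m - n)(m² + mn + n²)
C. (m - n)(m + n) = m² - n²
Evaluating each claim at the given values:
A. LHS = cos(5)² + sin(2)² ≈ 0.9073, RHS = 1 → fails here (LHS ≠ RHS)
B. LHS = -117, RHS = -117 → holds here (LHS = RHS)
C. LHS = -21, RHS = -21 → holds here (LHS = RHS)

Answer: A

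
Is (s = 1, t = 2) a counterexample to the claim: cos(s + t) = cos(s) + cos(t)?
Substituting s = 1, t = 2:
LHS = cos(1 + 2) = cos(3) ≈ -0.99
RHS = cos(1) + cos(2) ≈ 0.1242

Since LHS ≠ RHS, this pair disproves the claim.

Answer: Yes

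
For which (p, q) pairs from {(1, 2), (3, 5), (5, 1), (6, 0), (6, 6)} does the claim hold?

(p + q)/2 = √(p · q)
Testing each pair:
(1, 2): LHS = 3/2, RHS = √(2) ≈ 1.414 → fails
(3, 5): LHS = 4, RHS = √(15) ≈ 3.873 → fails
(5, 1): LHS = 3, RHS = √(5) ≈ 2.236 → fails
(6, 0): LHS = 3, RHS = 0 → fails
(6, 6): LHS = 6, RHS = 6 → holds

1 of 5 pairs satisfies the claim.

Answer: (6, 6)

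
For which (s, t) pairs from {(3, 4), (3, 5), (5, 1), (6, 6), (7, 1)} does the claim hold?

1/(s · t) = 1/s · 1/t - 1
None

Testing each pair:
(3, 4): LHS = 1/12, RHS = -11/12 → fails
(3, 5): LHS = 1/15, RHS = -14/15 → fails
(5, 1): LHS = 1/5, RHS = -4/5 → fails
(6, 6): LHS = 1/36, RHS = -35/36 → fails
(7, 1): LHS = 1/7, RHS = -6/7 → fails

No pair satisfies the claim.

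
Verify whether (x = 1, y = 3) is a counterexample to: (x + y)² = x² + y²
Substituting x = 1, y = 3:
LHS = (1 + 3)² = 16
RHS = 1² + 3² = 10

Since LHS ≠ RHS, this pair disproves the claim.

Answer: Yes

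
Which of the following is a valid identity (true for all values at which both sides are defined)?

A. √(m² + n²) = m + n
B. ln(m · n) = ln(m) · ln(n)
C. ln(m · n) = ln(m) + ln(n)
C

A: fails at (3, 3) — LHS = 3·√(2) ≈ 4.243, RHS = 6.
B: fails at (1, 5) — LHS = ln(5) ≈ 1.609, RHS = 0.
C: holds — e.g. at (3, 7), both sides equal ln(21) ≈ 3.045.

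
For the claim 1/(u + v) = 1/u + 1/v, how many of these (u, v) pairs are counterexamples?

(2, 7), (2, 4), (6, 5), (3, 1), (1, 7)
5

Testing each pair:
(2, 7): LHS = 1/9, RHS = 9/14 → counterexample
(2, 4): LHS = 1/6, RHS = 3/4 → counterexample
(6, 5): LHS = 1/11, RHS = 11/30 → counterexample
(3, 1): LHS = 1/4, RHS = 4/3 → counterexample
(1, 7): LHS = 1/8, RHS = 8/7 → counterexample

That makes 5 counterexamples.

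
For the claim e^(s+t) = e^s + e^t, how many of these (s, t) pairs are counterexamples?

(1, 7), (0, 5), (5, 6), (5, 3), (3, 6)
5

Testing each pair:
(1, 7): LHS = e^8 ≈ 2981, RHS = e + e^7 ≈ 1099 → counterexample
(0, 5): LHS = e^5 ≈ 148.4, RHS = 1 + e^5 ≈ 149.4 → counterexample
(5, 6): LHS = e^11 ≈ 59874.1, RHS = e^5 + e^6 ≈ 551.8 → counterexample
(5, 3): LHS = e^8 ≈ 2981, RHS = e^3 + e^5 ≈ 168.5 → counterexample
(3, 6): LHS = e^9 ≈ 8103, RHS = e^3 + e^6 ≈ 423.5 → counterexample

That makes 5 counterexamples.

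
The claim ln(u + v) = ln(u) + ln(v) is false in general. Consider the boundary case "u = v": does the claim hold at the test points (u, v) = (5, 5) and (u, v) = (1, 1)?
No, fails at both test points

At (5, 5): LHS = ln(10) ≈ 2.303 ≠ RHS = 2·ln(5) ≈ 3.219
At (1, 1): LHS = ln(2) ≈ 0.6931 ≠ RHS = 0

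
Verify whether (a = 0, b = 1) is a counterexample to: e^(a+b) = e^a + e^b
Substituting a = 0, b = 1:
LHS = e^(0+1) = e ≈ 2.718
RHS = e^0 + e^1 = 1 + e ≈ 3.718

Since LHS ≠ RHS, this pair disproves the claim.

Answer: Yes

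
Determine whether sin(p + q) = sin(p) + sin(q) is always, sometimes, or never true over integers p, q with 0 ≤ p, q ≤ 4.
It holds at (p, q) = (4, 0) (both sides equal sin(4) ≈ -0.7568), but fails at (p, q) = (2, 1) (LHS = sin(3) ≈ 0.1411, RHS = sin(1) + sin(2) ≈ 1.751).

Answer: Sometimes true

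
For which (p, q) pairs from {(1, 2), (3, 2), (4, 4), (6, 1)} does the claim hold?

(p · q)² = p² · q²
All pairs

Testing each pair:
(1, 2): LHS = 4, RHS = 4 → holds
(3, 2): LHS = 36, RHS = 36 → holds
(4, 4): LHS = 256, RHS = 256 → holds
(6, 1): LHS = 36, RHS = 36 → holds

Every pair satisfies the claim.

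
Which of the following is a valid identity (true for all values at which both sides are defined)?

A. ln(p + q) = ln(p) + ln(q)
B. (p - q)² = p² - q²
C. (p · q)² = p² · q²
C

A: fails at (5, 8) — LHS = ln(13) ≈ 2.565, RHS = ln(5) + ln(8) ≈ 3.689.
B: fails at (2, 5) — LHS = 9, RHS = -21.
C: holds — e.g. at (3, 3), both sides equal 81.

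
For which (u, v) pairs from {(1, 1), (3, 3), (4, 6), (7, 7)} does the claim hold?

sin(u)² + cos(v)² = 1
(1, 1), (3, 3), (7, 7)

Testing each pair:
(1, 1): LHS = cos(1)² + sin(1)² = 1, RHS = 1 → holds
(3, 3): LHS = sin(3)² + cos(3)² = 1, RHS = 1 → holds
(4, 6): LHS = sin(4)² + cos(6)² ≈ 1.495, RHS = 1 → fails
(7, 7): LHS = sin(7)² + cos(7)² = 1, RHS = 1 → holds

3 of 4 pairs satisfy the claim.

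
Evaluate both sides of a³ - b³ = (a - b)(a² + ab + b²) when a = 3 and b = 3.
LHS = 3³ - 3³ = 0
RHS = (3 - 3)(3² + 3·3 + 3²) = 0

LHS = RHS: the two sides agree.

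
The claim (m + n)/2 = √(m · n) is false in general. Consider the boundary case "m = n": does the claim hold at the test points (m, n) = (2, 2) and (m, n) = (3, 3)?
Yes, holds at both test points

At (2, 2): LHS = 2, RHS = 2 → equal
At (3, 3): LHS = 3, RHS = 3 → equal

So the claim does hold at both of these boundary points, even though it is not an identity.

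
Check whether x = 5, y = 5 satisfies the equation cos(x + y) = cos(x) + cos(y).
Substituting x = 5, y = 5:

LHS = cos(5 + 5) = cos(10) ≈ -0.8391
RHS = cos(5) + cos(5) = 2·cos(5) ≈ 0.5673

LHS ≠ RHS, so the equation does not hold at this point.

Answer: Fails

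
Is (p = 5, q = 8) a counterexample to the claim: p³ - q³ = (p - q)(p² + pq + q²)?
Substituting p = 5, q = 8:
LHS = 5³ - 8³ = -387
RHS = (5 - 8)(5² + 5·8 + 8²) = -387

The sides agree, so this pair does not disprove the claim.

Answer: No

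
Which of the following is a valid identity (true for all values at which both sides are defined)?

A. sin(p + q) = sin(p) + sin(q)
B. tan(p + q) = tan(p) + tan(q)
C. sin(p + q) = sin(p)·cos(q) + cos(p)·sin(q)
C

A: fails at (1, 3) — LHS = sin(4) ≈ -0.7568, RHS = sin(3) + sin(1) ≈ 0.9826.
B: fails at (3, 5) — LHS = tan(8) ≈ -6.8, RHS = tan(5) + tan(3) ≈ -3.523.
C: holds — e.g. at (1, 1), both sides equal sin(2) ≈ 0.9093.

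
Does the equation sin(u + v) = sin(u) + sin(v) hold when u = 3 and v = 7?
Substituting u = 3, v = 7:

LHS = sin(3 + 7) = sin(10) ≈ -0.544
RHS = sin(3) + sin(7) ≈ 0.7981

LHS ≠ RHS, so the equation does not hold at this point.

Answer: Fails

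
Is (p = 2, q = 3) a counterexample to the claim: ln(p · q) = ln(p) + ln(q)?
No

Substituting p = 2, q = 3:
LHS = ln(2 · 3) = ln(6) ≈ 1.792
RHS = ln(2) + ln(3) ≈ 1.792

The sides agree, so this pair does not disprove the claim.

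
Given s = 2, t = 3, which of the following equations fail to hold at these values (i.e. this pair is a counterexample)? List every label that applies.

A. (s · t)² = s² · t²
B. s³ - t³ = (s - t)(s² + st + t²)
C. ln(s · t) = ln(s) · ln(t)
C

Evaluating each claim at the given values:
A. LHS = 36, RHS = 36 → holds here (LHS = RHS)
B. LHS = -19, RHS = -19 → holds here (LHS = RHS)
C. LHS = ln(6) ≈ 1.792, RHS = ln(2)·ln(3) ≈ 0.7615 → fails here (LHS ≠ RHS)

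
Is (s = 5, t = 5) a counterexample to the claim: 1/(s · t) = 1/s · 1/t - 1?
Substituting s = 5, t = 5:
LHS = 1/(5 · 5) = 1/25
RHS = 1/5 · 1/5 - 1 = -24/25

Since LHS ≠ RHS, this pair disproves the claim.

Answer: Yes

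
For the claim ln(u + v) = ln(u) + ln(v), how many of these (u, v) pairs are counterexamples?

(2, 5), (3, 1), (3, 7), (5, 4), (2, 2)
4

Testing each pair:
(2, 5): LHS = ln(7) ≈ 1.946, RHS = ln(2) + ln(5) ≈ 2.303 → counterexample
(3, 1): LHS = ln(4) ≈ 1.386, RHS = ln(3) ≈ 1.099 → counterexample
(3, 7): LHS = ln(10) ≈ 2.303, RHS = ln(3) + ln(7) ≈ 3.045 → counterexample
(5, 4): LHS = ln(9) ≈ 2.197, RHS = ln(4) + ln(5) ≈ 2.996 → counterexample
(2, 2): LHS = ln(4) ≈ 1.386, RHS = 2·ln(2) ≈ 1.386 → satisfies claim

That makes 4 counterexamples.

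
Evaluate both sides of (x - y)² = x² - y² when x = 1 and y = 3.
LHS = (1 - 3)² = 4
RHS = 1² - 3² = -8

LHS ≠ RHS, so the equation does not hold here.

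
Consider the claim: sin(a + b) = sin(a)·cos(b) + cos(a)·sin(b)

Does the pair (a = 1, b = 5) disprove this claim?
No

Substituting a = 1, b = 5:
LHS = sin(1 + 5) = sin(6) ≈ -0.2794
RHS = sin(1)·cos(5) + cos(1)·sin(5) = sin(5)·cos(1) + sin(1)·cos(5) ≈ -0.2794

The sides agree, so this pair does not disprove the claim.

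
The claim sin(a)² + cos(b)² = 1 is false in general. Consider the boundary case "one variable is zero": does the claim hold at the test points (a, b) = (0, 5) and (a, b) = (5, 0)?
At (0, 5): LHS = cos(5)² ≈ 0.08046 ≠ RHS = 1
At (5, 0): LHS = sin(5)² + 1 ≈ 1.92 ≠ RHS = 1

Answer: No, fails at both test points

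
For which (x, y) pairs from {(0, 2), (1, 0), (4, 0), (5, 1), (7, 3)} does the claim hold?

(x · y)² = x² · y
(0, 2), (1, 0), (4, 0), (5, 1)

Testing each pair:
(0, 2): LHS = 0, RHS = 0 → holds
(1, 0): LHS = 0, RHS = 0 → holds
(4, 0): LHS = 0, RHS = 0 → holds
(5, 1): LHS = 25, RHS = 25 → holds
(7, 3): LHS = 441, RHS = 147 → fails

4 of 5 pairs satisfy the claim.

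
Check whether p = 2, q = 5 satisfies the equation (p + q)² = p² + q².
Substituting p = 2, q = 5:

LHS = (2 + 5)² = 49
RHS = 2² + 5² = 29

LHS ≠ RHS, so the equation does not hold at this point.

Answer: Fails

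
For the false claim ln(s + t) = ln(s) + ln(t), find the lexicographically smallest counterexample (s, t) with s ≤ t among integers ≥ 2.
Substituting (2, 3) into the claim:
LHS = ln(2 + 3) = ln(5) ≈ 1.609
RHS = ln(2) + ln(3) ≈ 1.792

Since LHS ≠ RHS, this pair disproves the claim, and no lexicographically smaller pair (s ≤ t, integers ≥ 2) does.

For instance (2, 6) is also a counterexample (LHS = ln(8) ≈ 2.079, RHS = ln(2) + ln(6) ≈ 2.485), but it's lexicographically larger.

Answer: (s, t) = (2, 3)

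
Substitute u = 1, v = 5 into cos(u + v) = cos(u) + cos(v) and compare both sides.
LHS = cos(1 + 5) = cos(6) ≈ 0.9602
RHS = cos(1) + cos(5) ≈ 0.824

LHS ≠ RHS (they differ by about 0.1362), so the equation does not hold here.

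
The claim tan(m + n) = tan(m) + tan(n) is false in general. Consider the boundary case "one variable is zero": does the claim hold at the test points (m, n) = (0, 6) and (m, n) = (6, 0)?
At (0, 6): LHS = tan(6) ≈ -0.291, RHS = tan(6) ≈ -0.291 → equal
At (6, 0): LHS = tan(6) ≈ -0.291, RHS = tan(6) ≈ -0.291 → equal

So the claim does hold at both of these boundary points, even though it is not an identity.

Answer: Yes, holds at both test points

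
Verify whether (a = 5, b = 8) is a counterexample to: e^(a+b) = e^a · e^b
No

Substituting a = 5, b = 8:
LHS = e^(5+8) = e^13 ≈ 442413.4
RHS = e^5 · e^8 = e^13 ≈ 442413.4

The sides agree, so this pair does not disprove the claim.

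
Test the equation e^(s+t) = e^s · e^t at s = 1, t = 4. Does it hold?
Substituting s = 1, t = 4:

LHS = e^(1+4) = e^5 ≈ 148.4
RHS = e^1 · e^4 = e^5 ≈ 148.4

LHS = RHS, so the equation holds at this point.

Answer: Holds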